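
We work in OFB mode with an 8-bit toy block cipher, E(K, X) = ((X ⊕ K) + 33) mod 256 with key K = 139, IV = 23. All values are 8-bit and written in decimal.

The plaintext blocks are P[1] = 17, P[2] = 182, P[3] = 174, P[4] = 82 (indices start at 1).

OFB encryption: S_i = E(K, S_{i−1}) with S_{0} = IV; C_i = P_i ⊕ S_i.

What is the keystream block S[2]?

87

C[1]: S = E(K, 23) = 189; 17 ⊕ 189 = 172.
C[2]: S = E(K, 189) = 87; 182 ⊕ 87 = 225.
So S[2] = 87.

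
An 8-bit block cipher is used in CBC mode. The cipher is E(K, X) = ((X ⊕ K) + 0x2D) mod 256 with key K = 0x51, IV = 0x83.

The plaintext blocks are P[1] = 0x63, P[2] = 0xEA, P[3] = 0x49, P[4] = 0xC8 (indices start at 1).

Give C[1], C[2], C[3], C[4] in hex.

C[1] = 0xDE, C[2] = 0x92, C[3] = 0xB7, C[4] = 0x5B

CBC encryption: C_i = E(K, P_i ⊕ C_{i−1}), with C_{0} = IV.
C[1]: P[1] ⊕ 0x83 = 0xE0; E(K, 0xE0) = 0xDE.
C[2]: P[2] ⊕ 0xDE = 0x34; E(K, 0x34) = 0x92.
C[3]: P[3] ⊕ 0x92 = 0xDB; E(K, 0xDB) = 0xB7.
C[4]: P[4] ⊕ 0xB7 = 0x7F; E(K, 0x7F) = 0x5B.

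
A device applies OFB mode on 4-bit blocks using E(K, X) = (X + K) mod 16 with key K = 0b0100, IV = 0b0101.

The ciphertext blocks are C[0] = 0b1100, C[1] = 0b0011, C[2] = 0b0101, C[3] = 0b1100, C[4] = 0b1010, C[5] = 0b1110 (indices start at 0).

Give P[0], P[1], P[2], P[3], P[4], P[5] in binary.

OFB decryption: S_i = E(K, S_{i−1}) with S_{−1} = IV; P_i = C_i ⊕ S_i.
P[0]: S = E(K, 0b0101) = 0b1001; 0b1100 ⊕ 0b1001 = 0b0101.
P[1]: S = E(K, 0b1001) = 0b1101; 0b0011 ⊕ 0b1101 = 0b1110.
P[2]: S = E(K, 0b1101) = 0b0001; 0b0101 ⊕ 0b0001 = 0b0100.
P[3]: S = E(K, 0b0001) = 0b0101; 0b1100 ⊕ 0b0101 = 0b1001.
P[4]: S = E(K, 0b0101) = 0b1001; 0b1010 ⊕ 0b1001 = 0b0011.
P[5]: S = E(K, 0b1001) = 0b1101; 0b1110 ⊕ 0b1101 = 0b0011.

P[0] = 0b0101, P[1] = 0b1110, P[2] = 0b0100, P[3] = 0b1001, P[4] = 0b0011, P[5] = 0b0011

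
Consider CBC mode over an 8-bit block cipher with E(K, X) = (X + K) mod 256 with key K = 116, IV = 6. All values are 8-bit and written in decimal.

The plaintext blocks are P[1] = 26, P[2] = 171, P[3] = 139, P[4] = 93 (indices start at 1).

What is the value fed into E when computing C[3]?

36

CBC encryption: C_i = E(K, P_i ⊕ C_{i−1}), with C_{0} = IV.
C[1]: P[1] ⊕ 6 = 28; E(K, 28) = 144.
C[2]: P[2] ⊕ 144 = 59; E(K, 59) = 175.
C[3]: P[3] ⊕ 175 = 36; E(K, 36) = 152.
So the input to E for block [3] is 36.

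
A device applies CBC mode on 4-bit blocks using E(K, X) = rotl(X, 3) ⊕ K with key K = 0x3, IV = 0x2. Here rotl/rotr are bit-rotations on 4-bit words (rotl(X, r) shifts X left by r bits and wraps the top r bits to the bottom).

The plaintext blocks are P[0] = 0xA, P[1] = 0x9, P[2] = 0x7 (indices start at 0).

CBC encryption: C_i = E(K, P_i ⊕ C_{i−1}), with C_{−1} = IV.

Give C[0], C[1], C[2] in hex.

C[0]: P[0] ⊕ 0x2 = 0x8; E(K, 0x8) = 0x7.
C[1]: P[1] ⊕ 0x7 = 0xE; E(K, 0xE) = 0x4.
C[2]: P[2] ⊕ 0x4 = 0x3; E(K, 0x3) = 0xA.

C[0] = 0x7, C[1] = 0x4, C[2] = 0xA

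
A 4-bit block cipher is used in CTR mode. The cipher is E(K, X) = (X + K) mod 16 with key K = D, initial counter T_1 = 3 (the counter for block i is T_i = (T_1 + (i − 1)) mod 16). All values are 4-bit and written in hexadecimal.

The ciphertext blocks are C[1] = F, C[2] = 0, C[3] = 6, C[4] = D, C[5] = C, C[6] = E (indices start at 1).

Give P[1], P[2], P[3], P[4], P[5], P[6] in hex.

CTR decryption: S_i = E(K, T_i) where T_i is the counter for block i; P_i = C_i ⊕ S_i.
P[1]: T = 3, S = E(K, T) = 0; F ⊕ 0 = F.
P[2]: T = 4, S = E(K, T) = 1; 0 ⊕ 1 = 1.
P[3]: T = 5, S = E(K, T) = 2; 6 ⊕ 2 = 4.
P[4]: T = 6, S = E(K, T) = 3; D ⊕ 3 = E.
P[5]: T = 7, S = E(K, T) = 4; C ⊕ 4 = 8.
P[6]: T = 8, S = E(K, T) = 5; E ⊕ 5 = B.

P[1] = F, P[2] = 1, P[3] = 4, P[4] = E, P[5] = 8, P[6] = B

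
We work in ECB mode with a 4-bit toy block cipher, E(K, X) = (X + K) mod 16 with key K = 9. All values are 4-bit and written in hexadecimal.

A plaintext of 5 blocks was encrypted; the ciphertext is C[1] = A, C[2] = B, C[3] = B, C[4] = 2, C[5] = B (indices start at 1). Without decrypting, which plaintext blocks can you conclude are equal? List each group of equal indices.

P[2] = P[3] = P[5]

ECB encrypts each block independently with the same key, so equal ciphertext blocks imply equal plaintext blocks.
C[2] = C[3] = C[5] = B, so P[2] = P[3] = P[5].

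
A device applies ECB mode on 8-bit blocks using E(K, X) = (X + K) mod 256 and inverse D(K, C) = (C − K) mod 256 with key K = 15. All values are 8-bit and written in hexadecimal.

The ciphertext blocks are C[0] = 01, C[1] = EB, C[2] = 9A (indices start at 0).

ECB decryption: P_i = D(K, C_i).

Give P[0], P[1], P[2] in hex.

P[0] = EC, P[1] = D6, P[2] = 85

P[0]: D(K, 01) = EC.
P[1]: D(K, EB) = D6.
P[2]: D(K, 9A) = 85.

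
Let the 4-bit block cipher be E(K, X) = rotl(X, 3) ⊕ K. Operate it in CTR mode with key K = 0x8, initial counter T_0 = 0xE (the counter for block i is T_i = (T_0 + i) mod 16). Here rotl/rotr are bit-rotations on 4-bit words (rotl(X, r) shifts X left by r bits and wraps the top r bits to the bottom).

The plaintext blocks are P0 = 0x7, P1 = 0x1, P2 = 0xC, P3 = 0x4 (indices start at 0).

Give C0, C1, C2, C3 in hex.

C0 = 0x8, C1 = 0x6, C2 = 0x4, C3 = 0x4

CTR encryption: S_i = E(K, T_i) where T_i is the counter for block i; C_i = P_i ⊕ S_i.
C0: T = 0xE, S = E(K, T) = 0xF; 0x7 ⊕ 0xF = 0x8.
C1: T = 0xF, S = E(K, T) = 0x7; 0x1 ⊕ 0x7 = 0x6.
C2: T = 0x0, S = E(K, T) = 0x8; 0xC ⊕ 0x8 = 0x4.
C3: T = 0x1, S = E(K, T) = 0x0; 0x4 ⊕ 0x0 = 0x4.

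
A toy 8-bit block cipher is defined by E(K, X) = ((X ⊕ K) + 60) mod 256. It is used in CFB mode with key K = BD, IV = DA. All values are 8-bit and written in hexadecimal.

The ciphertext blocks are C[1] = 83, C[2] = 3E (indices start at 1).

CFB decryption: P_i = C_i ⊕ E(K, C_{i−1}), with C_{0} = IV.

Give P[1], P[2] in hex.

P[1] = 44, P[2] = A0

P[1]: E(K, DA) = C7; 83 ⊕ C7 = 44.
P[2]: E(K, 83) = 9E; 3E ⊕ 9E = A0.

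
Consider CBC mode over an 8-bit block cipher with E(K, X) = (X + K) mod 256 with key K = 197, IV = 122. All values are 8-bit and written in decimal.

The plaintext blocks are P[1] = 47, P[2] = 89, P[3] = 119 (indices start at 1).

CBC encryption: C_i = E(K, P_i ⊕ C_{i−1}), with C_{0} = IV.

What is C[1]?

C[1] = 26

C[1]: P[1] ⊕ 122 = 85; E(K, 85) = 26.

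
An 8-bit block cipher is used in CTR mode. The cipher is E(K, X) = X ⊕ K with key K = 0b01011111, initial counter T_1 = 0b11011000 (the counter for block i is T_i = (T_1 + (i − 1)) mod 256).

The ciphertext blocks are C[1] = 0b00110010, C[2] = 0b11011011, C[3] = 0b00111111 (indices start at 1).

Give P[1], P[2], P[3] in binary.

P[1] = 0b10110101, P[2] = 0b01011101, P[3] = 0b10111010

CTR decryption: S_i = E(K, T_i) where T_i is the counter for block i; P_i = C_i ⊕ S_i.
P[1]: T = 0b11011000, S = E(K, T) = 0b10000111; 0b00110010 ⊕ 0b10000111 = 0b10110101.
P[2]: T = 0b11011001, S = E(K, T) = 0b10000110; 0b11011011 ⊕ 0b10000110 = 0b01011101.
P[3]: T = 0b11011010, S = E(K, T) = 0b10000101; 0b00111111 ⊕ 0b10000101 = 0b10111010.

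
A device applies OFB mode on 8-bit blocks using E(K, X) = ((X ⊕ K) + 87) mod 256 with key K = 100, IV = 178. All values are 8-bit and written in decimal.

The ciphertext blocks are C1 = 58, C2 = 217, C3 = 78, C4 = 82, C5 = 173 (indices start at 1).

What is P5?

P5 = 164

OFB decryption: S_i = E(K, S_{i−1}) with S_{0} = IV; P_i = C_i ⊕ S_i.
P1: S = E(K, 178) = 45; 58 ⊕ 45 = 23.
P2: S = E(K, 45) = 160; 217 ⊕ 160 = 121.
P3: S = E(K, 160) = 27; 78 ⊕ 27 = 85.
P4: S = E(K, 27) = 214; 82 ⊕ 214 = 132.
P5: S = E(K, 214) = 9; 173 ⊕ 9 = 164.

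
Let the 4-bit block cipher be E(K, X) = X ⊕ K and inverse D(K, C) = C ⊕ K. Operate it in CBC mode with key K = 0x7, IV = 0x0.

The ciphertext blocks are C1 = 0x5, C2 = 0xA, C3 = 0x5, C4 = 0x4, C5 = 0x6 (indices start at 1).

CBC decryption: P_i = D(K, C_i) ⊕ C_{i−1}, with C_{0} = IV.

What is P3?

P3 = 0x8

P3: D(K, 0x5) = 0x2; 0x2 ⊕ 0xA = 0x8.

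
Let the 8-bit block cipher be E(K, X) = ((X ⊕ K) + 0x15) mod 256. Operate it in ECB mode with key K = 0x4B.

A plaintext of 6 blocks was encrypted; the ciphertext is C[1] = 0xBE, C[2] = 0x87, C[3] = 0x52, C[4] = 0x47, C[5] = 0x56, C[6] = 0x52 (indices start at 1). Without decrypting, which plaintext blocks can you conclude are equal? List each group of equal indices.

ECB encrypts each block independently with the same key, so equal ciphertext blocks imply equal plaintext blocks.
C[3] = C[6] = 0x52, so P[3] = P[6].

P[3] = P[6]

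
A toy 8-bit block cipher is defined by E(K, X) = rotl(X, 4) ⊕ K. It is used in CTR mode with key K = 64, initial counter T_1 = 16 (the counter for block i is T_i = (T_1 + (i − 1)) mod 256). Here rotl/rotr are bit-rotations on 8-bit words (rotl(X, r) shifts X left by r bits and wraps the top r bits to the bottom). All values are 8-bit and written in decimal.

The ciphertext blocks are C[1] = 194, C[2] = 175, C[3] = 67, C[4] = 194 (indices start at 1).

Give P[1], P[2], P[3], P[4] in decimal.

CTR decryption: S_i = E(K, T_i) where T_i is the counter for block i; P_i = C_i ⊕ S_i.
P[1]: T = 16, S = E(K, T) = 65; 194 ⊕ 65 = 131.
P[2]: T = 17, S = E(K, T) = 81; 175 ⊕ 81 = 254.
P[3]: T = 18, S = E(K, T) = 97; 67 ⊕ 97 = 34.
P[4]: T = 19, S = E(K, T) = 113; 194 ⊕ 113 = 179.

P[1] = 131, P[2] = 254, P[3] = 34, P[4] = 179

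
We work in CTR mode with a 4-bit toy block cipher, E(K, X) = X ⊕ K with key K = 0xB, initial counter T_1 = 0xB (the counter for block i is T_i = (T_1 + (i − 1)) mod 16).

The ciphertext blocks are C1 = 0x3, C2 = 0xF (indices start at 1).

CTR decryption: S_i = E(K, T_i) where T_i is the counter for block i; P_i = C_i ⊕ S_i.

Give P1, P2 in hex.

P1: T = 0xB, S = E(K, T) = 0x0; 0x3 ⊕ 0x0 = 0x3.
P2: T = 0xC, S = E(K, T) = 0x7; 0xF ⊕ 0x7 = 0x8.

P1 = 0x3, P2 = 0x8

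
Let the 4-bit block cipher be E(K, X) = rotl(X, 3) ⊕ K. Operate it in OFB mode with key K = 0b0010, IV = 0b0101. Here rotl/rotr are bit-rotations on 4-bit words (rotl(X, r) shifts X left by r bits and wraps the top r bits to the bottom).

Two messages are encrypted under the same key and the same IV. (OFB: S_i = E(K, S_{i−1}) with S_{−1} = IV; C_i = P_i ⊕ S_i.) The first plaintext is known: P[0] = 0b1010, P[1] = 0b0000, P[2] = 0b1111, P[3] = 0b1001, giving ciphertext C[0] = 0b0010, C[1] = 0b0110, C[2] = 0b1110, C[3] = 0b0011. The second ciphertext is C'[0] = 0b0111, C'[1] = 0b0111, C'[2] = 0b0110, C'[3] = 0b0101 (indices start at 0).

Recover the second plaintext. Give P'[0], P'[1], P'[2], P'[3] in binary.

In OFB with a reused IV, both messages share the same keystream S_i, so C_i ⊕ C'_i = P_i ⊕ P'_i and thus P'_i = P_i ⊕ C_i ⊕ C'_i.
P'[0]: 0b1010 ⊕ 0b0010 ⊕ 0b0111 = 0b1111.
P'[1]: 0b0000 ⊕ 0b0110 ⊕ 0b0111 = 0b0001.
P'[2]: 0b1111 ⊕ 0b1110 ⊕ 0b0110 = 0b0111.
P'[3]: 0b1001 ⊕ 0b0011 ⊕ 0b0101 = 0b1111.

P'[0] = 0b1111, P'[1] = 0b0001, P'[2] = 0b0111, P'[3] = 0b1111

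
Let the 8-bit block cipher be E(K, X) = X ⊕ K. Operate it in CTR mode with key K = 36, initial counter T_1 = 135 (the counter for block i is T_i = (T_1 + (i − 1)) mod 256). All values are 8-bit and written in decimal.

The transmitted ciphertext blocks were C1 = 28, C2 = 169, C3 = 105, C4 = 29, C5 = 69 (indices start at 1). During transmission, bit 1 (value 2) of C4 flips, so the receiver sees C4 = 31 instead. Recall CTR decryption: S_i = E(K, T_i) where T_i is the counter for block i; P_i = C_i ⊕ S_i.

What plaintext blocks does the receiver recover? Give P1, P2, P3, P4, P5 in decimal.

P1 = 191, P2 = 5, P3 = 196, P4 = 177, P5 = 234

Only C4 changed, to 31. In CTR, a change in C_i flips the same bit in P_i only; the keystream is unaffected. Decrypting the received ciphertext:
P1: T = 135, S = E(K, T) = 163; 28 ⊕ 163 = 191.
P2: T = 136, S = E(K, T) = 172; 169 ⊕ 172 = 5.
P3: T = 137, S = E(K, T) = 173; 105 ⊕ 173 = 196.
P4: T = 138, S = E(K, T) = 174; 31 ⊕ 174 = 177.
P5: T = 139, S = E(K, T) = 175; 69 ⊕ 175 = 234.
Blocks that differ from the original plaintext: P4.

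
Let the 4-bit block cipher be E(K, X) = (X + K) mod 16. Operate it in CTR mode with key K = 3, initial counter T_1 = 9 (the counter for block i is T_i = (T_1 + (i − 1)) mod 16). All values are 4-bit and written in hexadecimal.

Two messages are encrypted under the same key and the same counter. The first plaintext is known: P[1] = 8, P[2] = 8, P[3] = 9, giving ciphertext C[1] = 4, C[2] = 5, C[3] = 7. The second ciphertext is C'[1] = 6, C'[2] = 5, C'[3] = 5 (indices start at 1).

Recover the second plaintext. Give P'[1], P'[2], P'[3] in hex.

In CTR with a reused counter, both messages share the same keystream S_i, so C_i ⊕ C'_i = P_i ⊕ P'_i and thus P'_i = P_i ⊕ C_i ⊕ C'_i.
P'[1]: 8 ⊕ 4 ⊕ 6 = A.
P'[2]: 8 ⊕ 5 ⊕ 5 = 8.
P'[3]: 9 ⊕ 7 ⊕ 5 = B.

P'[1] = A, P'[2] = 8, P'[3] = B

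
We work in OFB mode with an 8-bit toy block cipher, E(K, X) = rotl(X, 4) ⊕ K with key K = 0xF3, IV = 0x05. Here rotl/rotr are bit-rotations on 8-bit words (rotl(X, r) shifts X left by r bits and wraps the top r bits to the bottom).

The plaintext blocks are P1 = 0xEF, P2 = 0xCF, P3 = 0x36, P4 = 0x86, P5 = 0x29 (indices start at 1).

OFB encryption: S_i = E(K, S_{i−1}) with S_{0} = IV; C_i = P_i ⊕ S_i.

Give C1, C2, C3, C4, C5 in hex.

C1: S = E(K, 0x05) = 0xA3; 0xEF ⊕ 0xA3 = 0x4C.
C2: S = E(K, 0xA3) = 0xC9; 0xCF ⊕ 0xC9 = 0x06.
C3: S = E(K, 0xC9) = 0x6F; 0x36 ⊕ 0x6F = 0x59.
C4: S = E(K, 0x6F) = 0x05; 0x86 ⊕ 0x05 = 0x83.
C5: S = E(K, 0x05) = 0xA3; 0x29 ⊕ 0xA3 = 0x8A.

C1 = 0x4C, C2 = 0x06, C3 = 0x59, C4 = 0x83, C5 = 0x8A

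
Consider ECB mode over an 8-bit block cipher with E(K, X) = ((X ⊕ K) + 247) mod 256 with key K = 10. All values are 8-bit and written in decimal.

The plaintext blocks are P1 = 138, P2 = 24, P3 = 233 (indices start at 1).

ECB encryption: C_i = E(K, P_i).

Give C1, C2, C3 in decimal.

C1: E(K, 138) = 119.
C2: E(K, 24) = 9.
C3: E(K, 233) = 218.

C1 = 119, C2 = 9, C3 = 218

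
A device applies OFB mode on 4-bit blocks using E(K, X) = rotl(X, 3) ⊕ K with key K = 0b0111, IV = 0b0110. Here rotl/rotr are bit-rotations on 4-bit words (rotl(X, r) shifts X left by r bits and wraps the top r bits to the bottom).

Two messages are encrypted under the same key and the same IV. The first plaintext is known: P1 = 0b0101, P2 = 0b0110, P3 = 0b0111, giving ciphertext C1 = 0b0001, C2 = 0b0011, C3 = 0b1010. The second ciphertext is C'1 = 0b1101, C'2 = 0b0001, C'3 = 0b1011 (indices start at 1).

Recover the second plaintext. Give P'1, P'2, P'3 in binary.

In OFB with a reused IV, both messages share the same keystream S_i, so C_i ⊕ C'_i = P_i ⊕ P'_i and thus P'_i = P_i ⊕ C_i ⊕ C'_i.
P'1: 0b0101 ⊕ 0b0001 ⊕ 0b1101 = 0b1001.
P'2: 0b0110 ⊕ 0b0011 ⊕ 0b0001 = 0b0100.
P'3: 0b0111 ⊕ 0b1010 ⊕ 0b1011 = 0b0110.

P'1 = 0b1001, P'2 = 0b0100, P'3 = 0b0110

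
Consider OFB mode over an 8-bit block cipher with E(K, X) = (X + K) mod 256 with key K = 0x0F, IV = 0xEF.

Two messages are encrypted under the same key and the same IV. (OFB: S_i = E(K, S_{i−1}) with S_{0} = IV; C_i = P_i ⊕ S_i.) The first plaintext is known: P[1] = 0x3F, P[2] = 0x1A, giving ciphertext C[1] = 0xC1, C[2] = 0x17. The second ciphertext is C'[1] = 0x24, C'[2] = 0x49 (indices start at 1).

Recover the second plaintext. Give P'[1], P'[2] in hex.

In OFB with a reused IV, both messages share the same keystream S_i, so C_i ⊕ C'_i = P_i ⊕ P'_i and thus P'_i = P_i ⊕ C_i ⊕ C'_i.
P'[1]: 0x3F ⊕ 0xC1 ⊕ 0x24 = 0xDA.
P'[2]: 0x1A ⊕ 0x17 ⊕ 0x49 = 0x44.

P'[1] = 0xDA, P'[2] = 0x44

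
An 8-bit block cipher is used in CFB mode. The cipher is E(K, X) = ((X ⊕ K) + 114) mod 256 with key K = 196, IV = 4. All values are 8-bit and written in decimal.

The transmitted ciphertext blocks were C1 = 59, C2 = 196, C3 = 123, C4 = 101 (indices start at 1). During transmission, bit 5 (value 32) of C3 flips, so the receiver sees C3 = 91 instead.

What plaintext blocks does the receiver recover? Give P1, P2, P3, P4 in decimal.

CFB decryption: P_i = C_i ⊕ E(K, C_{i−1}), with C_{0} = IV.
Only C3 changed, to 91. In CFB, a change in C_i flips the same bit in P_i and garbles P_{i+1}. Decrypting the received ciphertext:
P1: E(K, 4) = 50; 59 ⊕ 50 = 9.
P2: E(K, 59) = 113; 196 ⊕ 113 = 181.
P3: E(K, 196) = 114; 91 ⊕ 114 = 41.
P4: E(K, 91) = 17; 101 ⊕ 17 = 116.
Blocks that differ from the original plaintext: P3, P4.

P1 = 9, P2 = 181, P3 = 41, P4 = 116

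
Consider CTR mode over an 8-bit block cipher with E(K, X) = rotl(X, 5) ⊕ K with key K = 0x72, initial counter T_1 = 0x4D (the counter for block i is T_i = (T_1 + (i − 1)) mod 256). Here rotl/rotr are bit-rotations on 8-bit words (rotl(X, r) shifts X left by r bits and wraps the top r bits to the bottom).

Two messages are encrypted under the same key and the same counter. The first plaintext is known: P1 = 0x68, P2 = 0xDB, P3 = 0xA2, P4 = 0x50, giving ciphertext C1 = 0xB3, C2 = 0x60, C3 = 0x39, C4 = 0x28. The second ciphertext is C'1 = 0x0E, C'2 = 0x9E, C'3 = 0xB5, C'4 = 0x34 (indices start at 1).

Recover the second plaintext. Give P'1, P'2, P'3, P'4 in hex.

In CTR with a reused counter, both messages share the same keystream S_i, so C_i ⊕ C'_i = P_i ⊕ P'_i and thus P'_i = P_i ⊕ C_i ⊕ C'_i.
P'1: 0x68 ⊕ 0xB3 ⊕ 0x0E = 0xD5.
P'2: 0xDB ⊕ 0x60 ⊕ 0x9E = 0x25.
P'3: 0xA2 ⊕ 0x39 ⊕ 0xB5 = 0x2E.
P'4: 0x50 ⊕ 0x28 ⊕ 0x34 = 0x4C.

P'1 = 0xD5, P'2 = 0x25, P'3 = 0x2E, P'4 = 0x4C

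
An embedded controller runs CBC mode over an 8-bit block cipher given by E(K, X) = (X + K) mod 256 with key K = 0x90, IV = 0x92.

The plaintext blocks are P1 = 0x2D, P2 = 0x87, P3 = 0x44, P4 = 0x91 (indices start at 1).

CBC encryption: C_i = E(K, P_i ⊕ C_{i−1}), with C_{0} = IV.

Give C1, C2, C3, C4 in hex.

C1: P1 ⊕ 0x92 = 0xBF; E(K, 0xBF) = 0x4F.
C2: P2 ⊕ 0x4F = 0xC8; E(K, 0xC8) = 0x58.
C3: P3 ⊕ 0x58 = 0x1C; E(K, 0x1C) = 0xAC.
C4: P4 ⊕ 0xAC = 0x3D; E(K, 0x3D) = 0xCD.

C1 = 0x4F, C2 = 0x58, C3 = 0xAC, C4 = 0xCD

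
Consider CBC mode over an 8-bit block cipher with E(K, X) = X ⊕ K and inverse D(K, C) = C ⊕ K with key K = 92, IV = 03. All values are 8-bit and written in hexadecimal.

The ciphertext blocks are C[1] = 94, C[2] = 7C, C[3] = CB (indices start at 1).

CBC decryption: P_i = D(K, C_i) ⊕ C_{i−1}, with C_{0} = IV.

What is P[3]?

P[3]: D(K, CB) = 59; 59 ⊕ 7C = 25.

P[3] = 25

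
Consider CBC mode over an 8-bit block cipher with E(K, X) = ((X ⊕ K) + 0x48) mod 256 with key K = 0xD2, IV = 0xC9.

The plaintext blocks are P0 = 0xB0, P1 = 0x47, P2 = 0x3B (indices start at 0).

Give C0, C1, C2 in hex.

C0 = 0xF3, C1 = 0xAE, C2 = 0x8F

CBC encryption: C_i = E(K, P_i ⊕ C_{i−1}), with C_{−1} = IV.
C0: P0 ⊕ 0xC9 = 0x79; E(K, 0x79) = 0xF3.
C1: P1 ⊕ 0xF3 = 0xB4; E(K, 0xB4) = 0xAE.
C2: P2 ⊕ 0xAE = 0x95; E(K, 0x95) = 0x8F.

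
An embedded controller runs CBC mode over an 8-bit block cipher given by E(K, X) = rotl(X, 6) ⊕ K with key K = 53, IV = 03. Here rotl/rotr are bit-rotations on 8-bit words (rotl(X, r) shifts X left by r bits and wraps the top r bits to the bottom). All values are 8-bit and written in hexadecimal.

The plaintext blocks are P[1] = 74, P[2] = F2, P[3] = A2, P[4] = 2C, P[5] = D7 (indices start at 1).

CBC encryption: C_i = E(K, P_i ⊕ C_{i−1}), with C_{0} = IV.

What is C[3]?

C[3] = E8

C[1]: P[1] ⊕ 03 = 77; E(K, 77) = 8E.
C[2]: P[2] ⊕ 8E = 7C; E(K, 7C) = 4C.
C[3]: P[3] ⊕ 4C = EE; E(K, EE) = E8.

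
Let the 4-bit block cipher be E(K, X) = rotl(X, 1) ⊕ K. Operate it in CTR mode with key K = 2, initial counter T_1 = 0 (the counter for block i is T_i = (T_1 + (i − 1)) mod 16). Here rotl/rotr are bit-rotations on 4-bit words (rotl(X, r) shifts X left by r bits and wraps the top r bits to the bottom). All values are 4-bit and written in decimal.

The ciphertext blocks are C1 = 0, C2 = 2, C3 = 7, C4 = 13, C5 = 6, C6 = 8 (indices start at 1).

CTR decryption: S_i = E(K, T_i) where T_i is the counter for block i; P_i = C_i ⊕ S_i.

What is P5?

P5 = 12

P5: T = 4, S = E(K, T) = 10; 6 ⊕ 10 = 12.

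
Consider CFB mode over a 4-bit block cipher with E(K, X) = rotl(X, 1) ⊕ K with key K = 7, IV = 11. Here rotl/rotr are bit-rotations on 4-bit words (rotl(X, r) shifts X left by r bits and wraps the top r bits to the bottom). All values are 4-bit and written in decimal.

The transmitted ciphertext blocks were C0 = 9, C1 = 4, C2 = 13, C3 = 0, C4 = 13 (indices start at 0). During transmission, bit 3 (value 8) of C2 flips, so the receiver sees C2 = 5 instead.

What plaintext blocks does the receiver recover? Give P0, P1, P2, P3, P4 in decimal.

P0 = 9, P1 = 0, P2 = 10, P3 = 13, P4 = 10

CFB decryption: P_i = C_i ⊕ E(K, C_{i−1}), with C_{−1} = IV.
Only C2 changed, to 5. In CFB, a change in C_i flips the same bit in P_i and garbles P_{i+1}. Decrypting the received ciphertext:
P0: E(K, 11) = 0; 9 ⊕ 0 = 9.
P1: E(K, 9) = 4; 4 ⊕ 4 = 0.
P2: E(K, 4) = 15; 5 ⊕ 15 = 10.
P3: E(K, 5) = 13; 0 ⊕ 13 = 13.
P4: E(K, 0) = 7; 13 ⊕ 7 = 10.
Blocks that differ from the original plaintext: P2, P3.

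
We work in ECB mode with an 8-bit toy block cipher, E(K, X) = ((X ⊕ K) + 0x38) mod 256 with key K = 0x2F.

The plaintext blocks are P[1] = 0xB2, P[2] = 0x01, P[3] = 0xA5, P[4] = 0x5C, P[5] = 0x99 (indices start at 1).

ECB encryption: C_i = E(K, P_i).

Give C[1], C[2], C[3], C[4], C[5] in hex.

C[1] = 0xD5, C[2] = 0x66, C[3] = 0xC2, C[4] = 0xAB, C[5] = 0xEE

C[1]: E(K, 0xB2) = 0xD5.
C[2]: E(K, 0x01) = 0x66.
C[3]: E(K, 0xA5) = 0xC2.
C[4]: E(K, 0x5C) = 0xAB.
C[5]: E(K, 0x99) = 0xEE.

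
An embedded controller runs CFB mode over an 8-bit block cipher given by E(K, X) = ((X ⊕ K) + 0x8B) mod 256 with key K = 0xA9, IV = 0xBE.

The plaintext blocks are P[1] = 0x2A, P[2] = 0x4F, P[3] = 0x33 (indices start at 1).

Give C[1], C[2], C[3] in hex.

CFB encryption: C_i = P_i ⊕ E(K, C_{i−1}), with C_{0} = IV.
C[1]: E(K, 0xBE) = 0xA2; 0x2A ⊕ 0xA2 = 0x88.
C[2]: E(K, 0x88) = 0xAC; 0x4F ⊕ 0xAC = 0xE3.
C[3]: E(K, 0xE3) = 0xD5; 0x33 ⊕ 0xD5 = 0xE6.

C[1] = 0x88, C[2] = 0xE3, C[3] = 0xE6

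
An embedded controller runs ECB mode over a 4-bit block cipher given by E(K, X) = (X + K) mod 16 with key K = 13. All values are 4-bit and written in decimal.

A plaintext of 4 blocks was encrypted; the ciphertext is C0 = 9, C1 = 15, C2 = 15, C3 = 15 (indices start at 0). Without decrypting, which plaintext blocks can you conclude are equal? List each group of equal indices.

P1 = P2 = P3

ECB encrypts each block independently with the same key, so equal ciphertext blocks imply equal plaintext blocks.
C1 = C2 = C3 = 15, so P1 = P2 = P3.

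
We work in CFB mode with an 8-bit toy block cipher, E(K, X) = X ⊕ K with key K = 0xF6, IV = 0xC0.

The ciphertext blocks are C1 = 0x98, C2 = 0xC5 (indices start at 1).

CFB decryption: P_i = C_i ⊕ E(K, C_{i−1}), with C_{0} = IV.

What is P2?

P2 = 0xAB

P2: E(K, 0x98) = 0x6E; 0xC5 ⊕ 0x6E = 0xAB.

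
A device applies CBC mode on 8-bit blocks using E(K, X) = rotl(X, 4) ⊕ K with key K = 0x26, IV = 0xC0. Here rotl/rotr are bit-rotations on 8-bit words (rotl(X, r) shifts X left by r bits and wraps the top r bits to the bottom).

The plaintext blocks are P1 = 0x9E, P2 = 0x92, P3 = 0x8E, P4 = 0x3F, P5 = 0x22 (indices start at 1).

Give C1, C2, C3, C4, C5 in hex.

C1 = 0xC3, C2 = 0x33, C3 = 0xFD, C4 = 0x0A, C5 = 0xA4

CBC encryption: C_i = E(K, P_i ⊕ C_{i−1}), with C_{0} = IV.
C1: P1 ⊕ 0xC0 = 0x5E; E(K, 0x5E) = 0xC3.
C2: P2 ⊕ 0xC3 = 0x51; E(K, 0x51) = 0x33.
C3: P3 ⊕ 0x33 = 0xBD; E(K, 0xBD) = 0xFD.
C4: P4 ⊕ 0xFD = 0xC2; E(K, 0xC2) = 0x0A.
C5: P5 ⊕ 0x0A = 0x28; E(K, 0x28) = 0xA4.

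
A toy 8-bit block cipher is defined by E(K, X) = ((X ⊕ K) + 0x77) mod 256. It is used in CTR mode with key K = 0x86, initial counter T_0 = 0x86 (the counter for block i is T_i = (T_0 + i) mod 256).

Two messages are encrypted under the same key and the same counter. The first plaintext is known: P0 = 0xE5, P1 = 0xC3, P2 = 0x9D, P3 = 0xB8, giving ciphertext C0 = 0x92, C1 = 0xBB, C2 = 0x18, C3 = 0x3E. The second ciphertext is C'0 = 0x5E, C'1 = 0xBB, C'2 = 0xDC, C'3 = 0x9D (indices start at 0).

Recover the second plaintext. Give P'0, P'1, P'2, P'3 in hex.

P'0 = 0x29, P'1 = 0xC3, P'2 = 0x59, P'3 = 0x1B

In CTR with a reused counter, both messages share the same keystream S_i, so C_i ⊕ C'_i = P_i ⊕ P'_i and thus P'_i = P_i ⊕ C_i ⊕ C'_i.
P'0: 0xE5 ⊕ 0x92 ⊕ 0x5E = 0x29.
P'1: 0xC3 ⊕ 0xBB ⊕ 0xBB = 0xC3.
P'2: 0x9D ⊕ 0x18 ⊕ 0xDC = 0x59.
P'3: 0xB8 ⊕ 0x3E ⊕ 0x9D = 0x1B.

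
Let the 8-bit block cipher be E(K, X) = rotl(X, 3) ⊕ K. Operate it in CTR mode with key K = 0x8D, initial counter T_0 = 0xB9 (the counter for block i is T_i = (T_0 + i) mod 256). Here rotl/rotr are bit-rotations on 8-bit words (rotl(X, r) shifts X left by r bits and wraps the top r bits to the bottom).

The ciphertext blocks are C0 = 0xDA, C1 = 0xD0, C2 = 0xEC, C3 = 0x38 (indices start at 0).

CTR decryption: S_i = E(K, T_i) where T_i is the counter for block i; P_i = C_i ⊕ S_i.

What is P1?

P1 = 0x88

P1: T = 0xBA, S = E(K, T) = 0x58; 0xD0 ⊕ 0x58 = 0x88.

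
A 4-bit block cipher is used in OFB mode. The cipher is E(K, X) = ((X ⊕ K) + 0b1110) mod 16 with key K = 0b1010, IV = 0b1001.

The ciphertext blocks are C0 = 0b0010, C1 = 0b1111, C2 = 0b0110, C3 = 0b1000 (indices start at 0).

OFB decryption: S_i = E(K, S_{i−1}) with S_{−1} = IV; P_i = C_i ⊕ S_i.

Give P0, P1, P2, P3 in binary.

P0 = 0b0011, P1 = 0b0110, P2 = 0b0111, P3 = 0b0001

P0: S = E(K, 0b1001) = 0b0001; 0b0010 ⊕ 0b0001 = 0b0011.
P1: S = E(K, 0b0001) = 0b1001; 0b1111 ⊕ 0b1001 = 0b0110.
P2: S = E(K, 0b1001) = 0b0001; 0b0110 ⊕ 0b0001 = 0b0111.
P3: S = E(K, 0b0001) = 0b1001; 0b1000 ⊕ 0b1001 = 0b0001.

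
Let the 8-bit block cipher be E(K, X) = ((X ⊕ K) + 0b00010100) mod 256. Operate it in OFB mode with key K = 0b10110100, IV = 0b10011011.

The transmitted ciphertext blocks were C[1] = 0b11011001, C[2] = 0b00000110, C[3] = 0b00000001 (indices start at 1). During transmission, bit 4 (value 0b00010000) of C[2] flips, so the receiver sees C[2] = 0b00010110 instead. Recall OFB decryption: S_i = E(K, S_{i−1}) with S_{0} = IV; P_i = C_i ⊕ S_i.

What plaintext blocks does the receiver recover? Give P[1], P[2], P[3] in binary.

P[1] = 0b10011010, P[2] = 0b00011101, P[3] = 0b11010010

Only C[2] changed, to 0b00010110. In OFB, a change in C_i flips the same bit in P_i only; the keystream is unaffected. Decrypting the received ciphertext:
P[1]: S = E(K, 0b10011011) = 0b01000011; 0b11011001 ⊕ 0b01000011 = 0b10011010.
P[2]: S = E(K, 0b01000011) = 0b00001011; 0b00010110 ⊕ 0b00001011 = 0b00011101.
P[3]: S = E(K, 0b00001011) = 0b11010011; 0b00000001 ⊕ 0b11010011 = 0b11010010.
Blocks that differ from the original plaintext: P[2].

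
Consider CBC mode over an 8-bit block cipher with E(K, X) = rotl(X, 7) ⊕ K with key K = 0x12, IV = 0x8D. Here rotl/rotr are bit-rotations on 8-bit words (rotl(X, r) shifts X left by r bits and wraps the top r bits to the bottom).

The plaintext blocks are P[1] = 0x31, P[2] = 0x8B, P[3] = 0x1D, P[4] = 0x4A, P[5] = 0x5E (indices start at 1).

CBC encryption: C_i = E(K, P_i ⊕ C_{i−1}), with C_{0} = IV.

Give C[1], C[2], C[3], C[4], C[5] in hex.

C[1] = 0x4C, C[2] = 0xF1, C[3] = 0x64, C[4] = 0x05, C[5] = 0xBF

C[1]: P[1] ⊕ 0x8D = 0xBC; E(K, 0xBC) = 0x4C.
C[2]: P[2] ⊕ 0x4C = 0xC7; E(K, 0xC7) = 0xF1.
C[3]: P[3] ⊕ 0xF1 = 0xEC; E(K, 0xEC) = 0x64.
C[4]: P[4] ⊕ 0x64 = 0x2E; E(K, 0x2E) = 0x05.
C[5]: P[5] ⊕ 0x05 = 0x5B; E(K, 0x5B) = 0xBF.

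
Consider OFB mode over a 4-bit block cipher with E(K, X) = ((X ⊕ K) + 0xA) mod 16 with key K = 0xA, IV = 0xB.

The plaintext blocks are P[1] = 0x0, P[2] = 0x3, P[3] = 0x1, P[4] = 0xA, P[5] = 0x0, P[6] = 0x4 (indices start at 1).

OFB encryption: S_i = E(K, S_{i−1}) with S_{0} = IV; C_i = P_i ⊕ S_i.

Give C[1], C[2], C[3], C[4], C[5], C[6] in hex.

C[1] = 0xB, C[2] = 0x8, C[3] = 0xA, C[4] = 0x1, C[5] = 0xB, C[6] = 0xF

C[1]: S = E(K, 0xB) = 0xB; 0x0 ⊕ 0xB = 0xB.
C[2]: S = E(K, 0xB) = 0xB; 0x3 ⊕ 0xB = 0x8.
C[3]: S = E(K, 0xB) = 0xB; 0x1 ⊕ 0xB = 0xA.
C[4]: S = E(K, 0xB) = 0xB; 0xA ⊕ 0xB = 0x1.
C[5]: S = E(K, 0xB) = 0xB; 0x0 ⊕ 0xB = 0xB.
C[6]: S = E(K, 0xB) = 0xB; 0x4 ⊕ 0xB = 0xF.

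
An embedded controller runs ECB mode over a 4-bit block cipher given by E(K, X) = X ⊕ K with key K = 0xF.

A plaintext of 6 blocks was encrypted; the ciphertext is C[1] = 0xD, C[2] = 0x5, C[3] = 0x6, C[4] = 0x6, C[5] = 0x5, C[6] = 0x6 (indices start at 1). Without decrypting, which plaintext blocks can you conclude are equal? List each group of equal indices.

ECB encrypts each block independently with the same key, so equal ciphertext blocks imply equal plaintext blocks.
C[2] = C[5] = 0x5, so P[2] = P[5].
C[3] = C[4] = C[6] = 0x6, so P[3] = P[4] = P[6].

P[2] = P[5]; P[3] = P[4] = P[6]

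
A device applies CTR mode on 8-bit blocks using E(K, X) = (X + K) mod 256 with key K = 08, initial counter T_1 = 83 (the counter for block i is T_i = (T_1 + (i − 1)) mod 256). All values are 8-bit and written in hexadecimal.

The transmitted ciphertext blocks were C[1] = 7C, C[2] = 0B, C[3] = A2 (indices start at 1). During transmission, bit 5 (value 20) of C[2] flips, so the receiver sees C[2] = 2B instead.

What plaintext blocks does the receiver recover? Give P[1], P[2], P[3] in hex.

CTR decryption: S_i = E(K, T_i) where T_i is the counter for block i; P_i = C_i ⊕ S_i.
Only C[2] changed, to 2B. In CTR, a change in C_i flips the same bit in P_i only; the keystream is unaffected. Decrypting the received ciphertext:
P[1]: T = 83, S = E(K, T) = 8B; 7C ⊕ 8B = F7.
P[2]: T = 84, S = E(K, T) = 8C; 2B ⊕ 8C = A7.
P[3]: T = 85, S = E(K, T) = 8D; A2 ⊕ 8D = 2F.
Blocks that differ from the original plaintext: P[2].

P[1] = F7, P[2] = A7, P[3] = 2F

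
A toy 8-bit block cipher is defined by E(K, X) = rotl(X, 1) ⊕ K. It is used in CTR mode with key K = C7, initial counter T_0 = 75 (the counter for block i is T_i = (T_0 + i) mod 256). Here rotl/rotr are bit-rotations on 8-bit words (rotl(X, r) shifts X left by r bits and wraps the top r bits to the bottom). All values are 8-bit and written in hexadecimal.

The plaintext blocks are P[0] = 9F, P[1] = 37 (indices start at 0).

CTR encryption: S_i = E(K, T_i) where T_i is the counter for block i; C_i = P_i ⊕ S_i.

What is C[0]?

C[0]: T = 75, S = E(K, T) = 2D; 9F ⊕ 2D = B2.

C[0] = B2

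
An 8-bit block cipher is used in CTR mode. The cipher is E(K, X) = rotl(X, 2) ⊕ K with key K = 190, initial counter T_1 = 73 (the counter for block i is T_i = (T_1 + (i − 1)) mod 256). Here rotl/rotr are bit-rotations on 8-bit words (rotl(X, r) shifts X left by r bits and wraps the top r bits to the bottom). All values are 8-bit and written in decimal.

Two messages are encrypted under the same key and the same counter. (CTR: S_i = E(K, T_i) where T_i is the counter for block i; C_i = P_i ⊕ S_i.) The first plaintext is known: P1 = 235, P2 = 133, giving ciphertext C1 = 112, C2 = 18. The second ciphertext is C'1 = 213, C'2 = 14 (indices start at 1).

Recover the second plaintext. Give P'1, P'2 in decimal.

In CTR with a reused counter, both messages share the same keystream S_i, so C_i ⊕ C'_i = P_i ⊕ P'_i and thus P'_i = P_i ⊕ C_i ⊕ C'_i.
P'1: 235 ⊕ 112 ⊕ 213 = 78.
P'2: 133 ⊕ 18 ⊕ 14 = 153.

P'1 = 78, P'2 = 153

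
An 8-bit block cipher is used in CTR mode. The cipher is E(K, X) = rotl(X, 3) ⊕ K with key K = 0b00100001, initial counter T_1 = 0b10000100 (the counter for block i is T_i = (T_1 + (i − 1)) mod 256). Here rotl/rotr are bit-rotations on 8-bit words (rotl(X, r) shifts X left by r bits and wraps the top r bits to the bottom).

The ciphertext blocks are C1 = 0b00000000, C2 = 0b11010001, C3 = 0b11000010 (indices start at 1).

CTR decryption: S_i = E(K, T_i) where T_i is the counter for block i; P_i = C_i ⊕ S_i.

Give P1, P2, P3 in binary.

P1 = 0b00000101, P2 = 0b11011100, P3 = 0b11010111

P1: T = 0b10000100, S = E(K, T) = 0b00000101; 0b00000000 ⊕ 0b00000101 = 0b00000101.
P2: T = 0b10000101, S = E(K, T) = 0b00001101; 0b11010001 ⊕ 0b00001101 = 0b11011100.
P3: T = 0b10000110, S = E(K, T) = 0b00010101; 0b11000010 ⊕ 0b00010101 = 0b11010111.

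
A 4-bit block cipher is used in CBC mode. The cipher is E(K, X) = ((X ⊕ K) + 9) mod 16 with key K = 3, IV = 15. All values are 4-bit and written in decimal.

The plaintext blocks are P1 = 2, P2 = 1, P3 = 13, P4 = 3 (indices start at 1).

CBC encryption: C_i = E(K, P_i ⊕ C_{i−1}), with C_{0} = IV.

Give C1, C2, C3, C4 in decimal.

C1 = 7, C2 = 14, C3 = 9, C4 = 2

C1: P1 ⊕ 15 = 13; E(K, 13) = 7.
C2: P2 ⊕ 7 = 6; E(K, 6) = 14.
C3: P3 ⊕ 14 = 3; E(K, 3) = 9.
C4: P4 ⊕ 9 = 10; E(K, 10) = 2.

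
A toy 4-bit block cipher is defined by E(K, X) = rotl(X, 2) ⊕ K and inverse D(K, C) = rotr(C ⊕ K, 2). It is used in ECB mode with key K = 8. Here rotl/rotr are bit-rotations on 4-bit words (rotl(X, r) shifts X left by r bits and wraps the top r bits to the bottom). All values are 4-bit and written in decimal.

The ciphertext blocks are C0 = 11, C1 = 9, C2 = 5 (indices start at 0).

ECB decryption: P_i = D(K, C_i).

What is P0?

P0 = 12

P0: D(K, 11) = 12.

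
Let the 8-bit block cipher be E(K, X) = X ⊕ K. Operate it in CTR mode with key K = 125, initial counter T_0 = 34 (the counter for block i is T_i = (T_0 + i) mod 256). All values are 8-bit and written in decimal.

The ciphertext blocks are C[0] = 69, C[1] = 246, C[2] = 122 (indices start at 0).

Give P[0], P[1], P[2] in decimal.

CTR decryption: S_i = E(K, T_i) where T_i is the counter for block i; P_i = C_i ⊕ S_i.
P[0]: T = 34, S = E(K, T) = 95; 69 ⊕ 95 = 26.
P[1]: T = 35, S = E(K, T) = 94; 246 ⊕ 94 = 168.
P[2]: T = 36, S = E(K, T) = 89; 122 ⊕ 89 = 35.

P[0] = 26, P[1] = 168, P[2] = 35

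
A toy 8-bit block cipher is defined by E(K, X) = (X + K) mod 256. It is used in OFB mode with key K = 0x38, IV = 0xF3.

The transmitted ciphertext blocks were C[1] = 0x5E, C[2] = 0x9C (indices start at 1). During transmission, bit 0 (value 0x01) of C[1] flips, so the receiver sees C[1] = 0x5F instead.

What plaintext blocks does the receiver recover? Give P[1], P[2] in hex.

OFB decryption: S_i = E(K, S_{i−1}) with S_{0} = IV; P_i = C_i ⊕ S_i.
Only C[1] changed, to 0x5F. In OFB, a change in C_i flips the same bit in P_i only; the keystream is unaffected. Decrypting the received ciphertext:
P[1]: S = E(K, 0xF3) = 0x2B; 0x5F ⊕ 0x2B = 0x74.
P[2]: S = E(K, 0x2B) = 0x63; 0x9C ⊕ 0x63 = 0xFF.
Blocks that differ from the original plaintext: P[1].

P[1] = 0x74, P[2] = 0xFF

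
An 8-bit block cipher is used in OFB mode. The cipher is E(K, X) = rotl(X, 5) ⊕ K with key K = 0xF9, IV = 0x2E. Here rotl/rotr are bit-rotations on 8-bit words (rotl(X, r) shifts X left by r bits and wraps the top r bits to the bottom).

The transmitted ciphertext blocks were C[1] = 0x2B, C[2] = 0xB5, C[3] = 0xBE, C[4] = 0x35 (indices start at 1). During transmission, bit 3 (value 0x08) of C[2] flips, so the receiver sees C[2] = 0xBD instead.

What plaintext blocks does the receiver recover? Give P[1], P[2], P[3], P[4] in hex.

OFB decryption: S_i = E(K, S_{i−1}) with S_{0} = IV; P_i = C_i ⊕ S_i.
Only C[2] changed, to 0xBD. In OFB, a change in C_i flips the same bit in P_i only; the keystream is unaffected. Decrypting the received ciphertext:
P[1]: S = E(K, 0x2E) = 0x3C; 0x2B ⊕ 0x3C = 0x17.
P[2]: S = E(K, 0x3C) = 0x7E; 0xBD ⊕ 0x7E = 0xC3.
P[3]: S = E(K, 0x7E) = 0x36; 0xBE ⊕ 0x36 = 0x88.
P[4]: S = E(K, 0x36) = 0x3F; 0x35 ⊕ 0x3F = 0x0A.
Blocks that differ from the original plaintext: P[2].

P[1] = 0x17, P[2] = 0xC3, P[3] = 0x88, P[4] = 0x0A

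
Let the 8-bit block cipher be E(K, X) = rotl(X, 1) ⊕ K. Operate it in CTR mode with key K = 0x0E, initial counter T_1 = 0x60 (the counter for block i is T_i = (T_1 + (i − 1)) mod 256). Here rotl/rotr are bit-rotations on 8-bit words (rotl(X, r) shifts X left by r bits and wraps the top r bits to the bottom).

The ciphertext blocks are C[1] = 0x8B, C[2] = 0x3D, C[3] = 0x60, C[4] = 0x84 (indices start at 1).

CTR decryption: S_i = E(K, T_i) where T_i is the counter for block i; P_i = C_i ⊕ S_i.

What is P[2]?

P[2] = 0xF1

P[2]: T = 0x61, S = E(K, T) = 0xCC; 0x3D ⊕ 0xCC = 0xF1.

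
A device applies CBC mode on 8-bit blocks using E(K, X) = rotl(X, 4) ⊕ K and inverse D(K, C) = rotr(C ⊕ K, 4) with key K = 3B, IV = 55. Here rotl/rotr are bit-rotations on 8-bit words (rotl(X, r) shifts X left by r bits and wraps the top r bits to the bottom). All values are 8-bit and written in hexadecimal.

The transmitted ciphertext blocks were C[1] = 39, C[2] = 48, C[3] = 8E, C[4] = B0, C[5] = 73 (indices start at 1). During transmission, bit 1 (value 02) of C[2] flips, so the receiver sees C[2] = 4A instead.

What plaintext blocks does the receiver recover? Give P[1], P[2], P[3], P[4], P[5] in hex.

CBC decryption: P_i = D(K, C_i) ⊕ C_{i−1}, with C_{0} = IV.
Only C[2] changed, to 4A. In CBC, a change in C_i garbles P_i and flips the same bit in P_{i+1}. Decrypting the received ciphertext:
P[1]: D(K, 39) = 20; 20 ⊕ 55 = 75.
P[2]: D(K, 4A) = 17; 17 ⊕ 39 = 2E.
P[3]: D(K, 8E) = 5B; 5B ⊕ 4A = 11.
P[4]: D(K, B0) = B8; B8 ⊕ 8E = 36.
P[5]: D(K, 73) = 84; 84 ⊕ B0 = 34.
Blocks that differ from the original plaintext: P[2], P[3].

P[1] = 75, P[2] = 2E, P[3] = 11, P[4] = 36, P[5] = 34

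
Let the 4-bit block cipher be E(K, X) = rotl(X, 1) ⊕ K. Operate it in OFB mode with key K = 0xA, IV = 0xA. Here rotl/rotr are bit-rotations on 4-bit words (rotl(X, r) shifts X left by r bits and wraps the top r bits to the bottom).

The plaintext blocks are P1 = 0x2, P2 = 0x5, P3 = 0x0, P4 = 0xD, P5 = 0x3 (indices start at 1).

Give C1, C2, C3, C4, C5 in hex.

C1 = 0xD, C2 = 0x0, C3 = 0x0, C4 = 0x7, C5 = 0xC

OFB encryption: S_i = E(K, S_{i−1}) with S_{0} = IV; C_i = P_i ⊕ S_i.
C1: S = E(K, 0xA) = 0xF; 0x2 ⊕ 0xF = 0xD.
C2: S = E(K, 0xF) = 0x5; 0x5 ⊕ 0x5 = 0x0.
C3: S = E(K, 0x5) = 0x0; 0x0 ⊕ 0x0 = 0x0.
C4: S = E(K, 0x0) = 0xA; 0xD ⊕ 0xA = 0x7.
C5: S = E(K, 0xA) = 0xF; 0x3 ⊕ 0xF = 0xC.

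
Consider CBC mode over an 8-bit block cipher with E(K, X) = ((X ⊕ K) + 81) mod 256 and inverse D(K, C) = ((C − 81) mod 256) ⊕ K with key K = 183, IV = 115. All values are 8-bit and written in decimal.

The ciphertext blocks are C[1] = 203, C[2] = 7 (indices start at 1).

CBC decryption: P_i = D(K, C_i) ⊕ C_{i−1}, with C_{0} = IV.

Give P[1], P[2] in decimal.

P[1]: D(K, 203) = 205; 205 ⊕ 115 = 190.
P[2]: D(K, 7) = 1; 1 ⊕ 203 = 202.

P[1] = 190, P[2] = 202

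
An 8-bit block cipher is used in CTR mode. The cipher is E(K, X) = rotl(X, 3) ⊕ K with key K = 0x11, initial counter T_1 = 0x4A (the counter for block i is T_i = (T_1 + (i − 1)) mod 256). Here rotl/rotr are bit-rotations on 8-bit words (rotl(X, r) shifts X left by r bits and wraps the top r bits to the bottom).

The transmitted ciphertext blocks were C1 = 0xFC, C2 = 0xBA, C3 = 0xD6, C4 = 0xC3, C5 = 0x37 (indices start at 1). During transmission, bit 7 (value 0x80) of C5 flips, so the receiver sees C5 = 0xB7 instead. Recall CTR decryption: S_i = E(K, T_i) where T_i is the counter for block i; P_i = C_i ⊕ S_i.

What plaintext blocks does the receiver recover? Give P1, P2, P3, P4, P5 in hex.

Only C5 changed, to 0xB7. In CTR, a change in C_i flips the same bit in P_i only; the keystream is unaffected. Decrypting the received ciphertext:
P1: T = 0x4A, S = E(K, T) = 0x43; 0xFC ⊕ 0x43 = 0xBF.
P2: T = 0x4B, S = E(K, T) = 0x4B; 0xBA ⊕ 0x4B = 0xF1.
P3: T = 0x4C, S = E(K, T) = 0x73; 0xD6 ⊕ 0x73 = 0xA5.
P4: T = 0x4D, S = E(K, T) = 0x7B; 0xC3 ⊕ 0x7B = 0xB8.
P5: T = 0x4E, S = E(K, T) = 0x63; 0xB7 ⊕ 0x63 = 0xD4.
Blocks that differ from the original plaintext: P5.

P1 = 0xBF, P2 = 0xF1, P3 = 0xA5, P4 = 0xB8, P5 = 0xD4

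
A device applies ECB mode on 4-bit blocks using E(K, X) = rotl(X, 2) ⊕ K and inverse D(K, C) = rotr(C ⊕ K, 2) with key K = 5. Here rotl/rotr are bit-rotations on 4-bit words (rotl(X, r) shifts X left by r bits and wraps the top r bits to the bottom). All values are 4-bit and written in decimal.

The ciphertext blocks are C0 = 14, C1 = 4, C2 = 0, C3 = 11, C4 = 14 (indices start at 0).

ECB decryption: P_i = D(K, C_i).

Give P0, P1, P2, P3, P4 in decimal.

P0: D(K, 14) = 14.
P1: D(K, 4) = 4.
P2: D(K, 0) = 5.
P3: D(K, 11) = 11.
P4: D(K, 14) = 14.

P0 = 14, P1 = 4, P2 = 5, P3 = 11, P4 = 14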